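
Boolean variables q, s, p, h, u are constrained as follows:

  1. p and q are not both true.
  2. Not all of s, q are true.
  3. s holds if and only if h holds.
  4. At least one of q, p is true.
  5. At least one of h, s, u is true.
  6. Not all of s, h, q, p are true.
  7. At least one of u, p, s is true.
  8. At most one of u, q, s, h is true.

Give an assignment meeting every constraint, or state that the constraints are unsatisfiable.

q=F; s=F; p=T; h=F; u=T

  (1) p=T, q=F — not both ✓
  (2) {s, q}: 0/2 true — not all ✓
  (3) s=F, h=F — same ✓
  (4) {q, p}: 1 true — at least one ✓
  (5) {h, s, u}: 1 true — at least one ✓
  (6) {s, h, q, p}: 1/4 true — not all ✓
  (7) {u, p, s}: 2 true — at least one ✓
  (8) {u, q, s, h}: 1 true — at most one ✓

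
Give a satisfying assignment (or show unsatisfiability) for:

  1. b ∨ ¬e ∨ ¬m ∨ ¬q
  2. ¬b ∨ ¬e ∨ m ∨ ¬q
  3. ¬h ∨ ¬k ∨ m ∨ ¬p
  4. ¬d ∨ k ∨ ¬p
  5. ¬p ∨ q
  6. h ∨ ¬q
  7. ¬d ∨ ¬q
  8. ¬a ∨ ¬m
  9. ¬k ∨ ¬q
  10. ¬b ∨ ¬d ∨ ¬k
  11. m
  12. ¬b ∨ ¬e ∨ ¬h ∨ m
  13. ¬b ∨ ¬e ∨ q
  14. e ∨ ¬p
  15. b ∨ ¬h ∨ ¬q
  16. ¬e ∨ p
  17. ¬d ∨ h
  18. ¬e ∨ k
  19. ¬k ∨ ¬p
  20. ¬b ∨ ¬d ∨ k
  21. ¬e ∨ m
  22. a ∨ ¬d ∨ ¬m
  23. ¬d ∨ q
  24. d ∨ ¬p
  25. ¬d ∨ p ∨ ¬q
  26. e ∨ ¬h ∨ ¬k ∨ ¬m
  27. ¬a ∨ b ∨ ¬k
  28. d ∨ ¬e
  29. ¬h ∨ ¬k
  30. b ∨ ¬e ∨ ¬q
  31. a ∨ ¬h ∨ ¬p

e=F, k=F, d=F, q=F, h=F, a=F, b=T, m=T, p=F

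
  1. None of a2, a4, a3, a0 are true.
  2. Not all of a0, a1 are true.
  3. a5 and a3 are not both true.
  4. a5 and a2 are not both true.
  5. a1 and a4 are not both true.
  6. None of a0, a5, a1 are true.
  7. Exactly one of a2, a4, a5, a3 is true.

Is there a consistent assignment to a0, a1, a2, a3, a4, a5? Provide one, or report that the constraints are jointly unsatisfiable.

The formula is unsatisfiable.

Case a5 = True:
  Constraint (6) is violated (a5=T) — contradiction.
Case a5 = False:
  (1) forces a2 = False.
  (1) forces a4 = False.
  (1) forces a3 = False.
  Constraint (7) is violated (a2=F, a4=F, a5=F, a3=F) — contradiction.
Both cases fail — unsatisfiable.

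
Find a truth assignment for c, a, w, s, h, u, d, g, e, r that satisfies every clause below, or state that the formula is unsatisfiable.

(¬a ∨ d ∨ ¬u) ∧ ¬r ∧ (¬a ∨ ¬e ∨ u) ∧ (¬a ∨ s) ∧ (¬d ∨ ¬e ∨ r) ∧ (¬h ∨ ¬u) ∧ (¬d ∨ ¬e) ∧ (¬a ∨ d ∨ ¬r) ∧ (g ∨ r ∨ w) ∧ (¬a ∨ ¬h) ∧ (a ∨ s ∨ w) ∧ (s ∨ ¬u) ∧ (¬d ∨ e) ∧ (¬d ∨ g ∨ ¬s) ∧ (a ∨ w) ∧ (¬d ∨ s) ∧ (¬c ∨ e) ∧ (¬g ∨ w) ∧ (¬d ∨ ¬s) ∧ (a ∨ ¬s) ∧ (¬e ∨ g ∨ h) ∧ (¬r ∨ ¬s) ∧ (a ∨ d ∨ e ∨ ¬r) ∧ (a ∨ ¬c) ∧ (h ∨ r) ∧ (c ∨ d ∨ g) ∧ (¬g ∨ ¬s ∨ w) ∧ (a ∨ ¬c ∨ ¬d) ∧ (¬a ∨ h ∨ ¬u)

Unit clause (¬r) forces r = False.
In (h ∨ r) only h is left, so h = True.
In (¬h ∨ ¬u) only ¬u is left, so u = False.
In (¬a ∨ ¬h) only ¬a is left, so a = False.
In (a ∨ w) only w is left, so w = True.
In (a ∨ ¬s) only ¬s is left, so s = False.
In (a ∨ ¬c) only ¬c is left, so c = False.
In (¬d ∨ s) only ¬d is left, so d = False.
In (c ∨ d ∨ g) only g is left, so g = True.
Set e = False.
All clauses satisfied.

c=F; a=F; w=T; s=F; h=T; u=F; d=F; g=T; e=F; r=F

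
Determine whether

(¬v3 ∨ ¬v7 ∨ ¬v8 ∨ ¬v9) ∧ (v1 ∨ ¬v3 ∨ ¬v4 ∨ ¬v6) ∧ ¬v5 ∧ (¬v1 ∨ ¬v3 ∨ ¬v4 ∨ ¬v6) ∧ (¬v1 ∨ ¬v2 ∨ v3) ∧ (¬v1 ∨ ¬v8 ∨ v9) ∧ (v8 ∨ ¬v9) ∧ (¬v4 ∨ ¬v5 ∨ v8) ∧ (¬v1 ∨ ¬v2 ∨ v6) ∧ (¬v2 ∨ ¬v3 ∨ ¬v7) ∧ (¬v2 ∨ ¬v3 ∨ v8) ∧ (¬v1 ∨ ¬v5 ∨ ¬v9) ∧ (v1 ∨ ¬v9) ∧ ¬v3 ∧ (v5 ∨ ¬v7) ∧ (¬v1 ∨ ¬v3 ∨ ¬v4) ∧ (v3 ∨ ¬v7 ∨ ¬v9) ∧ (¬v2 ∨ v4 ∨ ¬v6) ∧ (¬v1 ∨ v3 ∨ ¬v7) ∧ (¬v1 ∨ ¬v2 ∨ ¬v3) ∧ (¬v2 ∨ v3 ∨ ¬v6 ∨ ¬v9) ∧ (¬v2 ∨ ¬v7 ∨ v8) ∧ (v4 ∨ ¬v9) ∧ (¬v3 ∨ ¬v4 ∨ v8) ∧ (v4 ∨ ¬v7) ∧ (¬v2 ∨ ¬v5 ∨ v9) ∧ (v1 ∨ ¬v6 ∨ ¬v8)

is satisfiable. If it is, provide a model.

Unit clause (¬v5) forces v5 = False.
Unit clause (¬v3) forces v3 = False.
In (v5 ∨ ¬v7) only ¬v7 is left, so v7 = False.
Set v1 = True.
  then (¬v1 ∨ ¬v2 ∨ v3) forces v2 = False.
Set v4 = False.
  then (v4 ∨ ¬v9) forces v9 = False.
  then (¬v1 ∨ ¬v8 ∨ v9) forces v8 = False.
Set v6 = False.
All clauses satisfied.

v1 = True, v2 = False, v3 = False, v4 = False, v5 = False, v6 = False, v7 = False, v8 = False, v9 = False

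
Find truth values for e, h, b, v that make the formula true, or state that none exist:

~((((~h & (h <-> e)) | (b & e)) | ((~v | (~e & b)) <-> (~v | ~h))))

e = True, h = False, b = False, v = True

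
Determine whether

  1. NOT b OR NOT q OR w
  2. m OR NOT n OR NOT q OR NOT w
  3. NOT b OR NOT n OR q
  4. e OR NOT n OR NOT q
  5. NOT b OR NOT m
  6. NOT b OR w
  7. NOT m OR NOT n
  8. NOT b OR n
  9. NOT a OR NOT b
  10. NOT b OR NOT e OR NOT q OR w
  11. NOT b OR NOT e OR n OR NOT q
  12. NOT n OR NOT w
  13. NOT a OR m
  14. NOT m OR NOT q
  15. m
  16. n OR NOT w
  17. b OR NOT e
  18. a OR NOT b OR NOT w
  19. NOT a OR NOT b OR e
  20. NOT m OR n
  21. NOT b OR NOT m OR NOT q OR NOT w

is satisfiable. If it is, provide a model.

Unsatisfiable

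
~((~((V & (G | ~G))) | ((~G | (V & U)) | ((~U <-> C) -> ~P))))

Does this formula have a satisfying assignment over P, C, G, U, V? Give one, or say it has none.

P = True, C = True, G = True, U = False, V = True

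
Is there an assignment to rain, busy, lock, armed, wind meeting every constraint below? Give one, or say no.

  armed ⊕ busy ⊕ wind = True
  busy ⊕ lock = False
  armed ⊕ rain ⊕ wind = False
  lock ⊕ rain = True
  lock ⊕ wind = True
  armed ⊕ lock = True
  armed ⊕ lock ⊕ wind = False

No satisfying assignment exists.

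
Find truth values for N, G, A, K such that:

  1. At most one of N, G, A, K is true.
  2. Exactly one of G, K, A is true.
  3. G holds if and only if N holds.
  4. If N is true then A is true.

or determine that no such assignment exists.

N: False; G: False; A: False; K: True

  (1) {N, G, A, K}: 1 true — at most one ✓
  (2) {G, K, A}: 1 true — exactly one ✓
  (3) G=F, N=F — same ✓
  (4) N=F ⇒ A: vacuous ✓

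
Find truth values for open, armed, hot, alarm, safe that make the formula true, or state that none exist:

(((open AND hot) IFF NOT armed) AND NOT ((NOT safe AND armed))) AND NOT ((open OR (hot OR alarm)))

open = False; armed = True; hot = False; alarm = False; safe = True

  ((open AND hot) IFF NOT armed) AND NOT ((NOT safe AND armed)) = True
    (open AND hot) IFF NOT armed = True
      open AND hot = False
      NOT armed = False
    NOT ((NOT safe AND armed)) = True
      NOT safe AND armed = False
        NOT safe = False
  NOT ((open OR (hot OR alarm))) = True
    open OR (hot OR alarm) = False
      hot OR alarm = False
Both conjuncts True, so the formula holds.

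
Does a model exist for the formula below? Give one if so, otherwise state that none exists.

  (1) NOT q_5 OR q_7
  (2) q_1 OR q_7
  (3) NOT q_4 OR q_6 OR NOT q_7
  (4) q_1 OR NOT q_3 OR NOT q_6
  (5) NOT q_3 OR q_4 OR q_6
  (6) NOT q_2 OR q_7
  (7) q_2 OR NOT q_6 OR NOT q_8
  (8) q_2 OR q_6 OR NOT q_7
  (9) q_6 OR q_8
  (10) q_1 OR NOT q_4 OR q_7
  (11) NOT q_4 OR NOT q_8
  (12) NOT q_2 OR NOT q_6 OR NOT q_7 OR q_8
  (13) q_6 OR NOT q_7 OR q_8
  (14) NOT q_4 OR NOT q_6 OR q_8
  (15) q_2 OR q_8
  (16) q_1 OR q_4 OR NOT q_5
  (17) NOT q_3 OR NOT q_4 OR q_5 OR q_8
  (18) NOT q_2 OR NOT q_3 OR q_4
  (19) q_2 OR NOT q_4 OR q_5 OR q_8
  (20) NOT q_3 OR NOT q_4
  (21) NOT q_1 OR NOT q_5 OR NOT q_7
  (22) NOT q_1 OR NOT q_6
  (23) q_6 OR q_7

Set q_1 = False.
  then (q_1 OR q_7) forces q_7 = True.
Try q_2 = False:
  (q_2 OR q_6 OR NOT q_7) forces q_6 = True.
  (q_1 OR NOT q_3 OR NOT q_6) forces q_3 = False.
  (q_2 OR NOT q_6 OR NOT q_8) forces q_8 = False.
  clause (q_2 OR q_8) is falsified — backtrack.
So q_2 = True.
Set q_3 = False.
Try q_4 = True:
  (NOT q_4 OR q_6 OR NOT q_7) forces q_6 = True.
  (NOT q_4 OR NOT q_8) forces q_8 = False.
  clause (NOT q_2 OR NOT q_6 OR NOT q_7 OR q_8) is falsified — backtrack.
So q_4 = False.
  then (q_1 OR q_4 OR NOT q_5) forces q_5 = False.
Set q_6 = True.
  then (NOT q_2 OR NOT q_6 OR NOT q_7 OR q_8) forces q_8 = True.
All clauses satisfied.

q_1 = False, q_2 = True, q_3 = False, q_4 = False, q_5 = False, q_6 = True, q_7 = True, q_8 = True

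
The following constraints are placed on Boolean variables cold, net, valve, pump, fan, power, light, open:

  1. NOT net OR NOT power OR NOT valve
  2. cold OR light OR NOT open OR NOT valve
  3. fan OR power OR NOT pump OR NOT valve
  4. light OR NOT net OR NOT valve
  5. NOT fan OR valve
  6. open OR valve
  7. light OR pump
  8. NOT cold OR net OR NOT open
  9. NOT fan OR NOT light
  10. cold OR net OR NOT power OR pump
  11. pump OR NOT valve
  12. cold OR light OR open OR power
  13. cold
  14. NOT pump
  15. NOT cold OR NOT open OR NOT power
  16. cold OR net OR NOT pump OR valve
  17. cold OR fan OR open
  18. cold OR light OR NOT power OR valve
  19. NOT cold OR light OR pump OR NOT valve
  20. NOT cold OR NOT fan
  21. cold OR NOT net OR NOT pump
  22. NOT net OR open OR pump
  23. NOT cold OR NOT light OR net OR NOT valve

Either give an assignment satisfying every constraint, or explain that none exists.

cold = True, net = True, valve = False, pump = False, fan = False, power = False, light = True, open = True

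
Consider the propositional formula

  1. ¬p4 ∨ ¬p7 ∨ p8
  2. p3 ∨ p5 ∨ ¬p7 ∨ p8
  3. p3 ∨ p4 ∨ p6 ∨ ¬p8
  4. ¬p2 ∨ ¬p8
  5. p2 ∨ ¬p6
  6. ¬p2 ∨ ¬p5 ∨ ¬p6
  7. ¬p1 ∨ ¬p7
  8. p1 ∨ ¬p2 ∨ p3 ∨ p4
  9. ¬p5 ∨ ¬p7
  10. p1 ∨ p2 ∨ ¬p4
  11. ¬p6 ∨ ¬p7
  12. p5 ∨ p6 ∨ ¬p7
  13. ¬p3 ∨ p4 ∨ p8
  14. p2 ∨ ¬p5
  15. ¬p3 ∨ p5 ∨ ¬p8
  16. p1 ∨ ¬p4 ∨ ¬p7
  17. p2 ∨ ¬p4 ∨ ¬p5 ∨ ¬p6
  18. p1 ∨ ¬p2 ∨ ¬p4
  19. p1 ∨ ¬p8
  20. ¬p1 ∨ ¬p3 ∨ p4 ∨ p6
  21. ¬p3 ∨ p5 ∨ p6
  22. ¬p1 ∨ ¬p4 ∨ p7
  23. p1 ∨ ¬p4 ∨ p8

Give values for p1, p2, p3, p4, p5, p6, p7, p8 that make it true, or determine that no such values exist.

p1 = False; p2 = False; p3 = False; p4 = False; p5 = False; p6 = False; p7 = False; p8 = False

Set p1 = False.
  then (p1 ∨ ¬p8) forces p8 = False.
  then (p1 ∨ ¬p4 ∨ p8) forces p4 = False.
  then (¬p3 ∨ p4 ∨ p8) forces p3 = False.
  then (p1 ∨ ¬p2 ∨ p3 ∨ p4) forces p2 = False.
  then (p2 ∨ ¬p5) forces p5 = False.
  then (p3 ∨ p5 ∨ ¬p7 ∨ p8) forces p7 = False.
  then (p2 ∨ ¬p6) forces p6 = False.
All clauses satisfied.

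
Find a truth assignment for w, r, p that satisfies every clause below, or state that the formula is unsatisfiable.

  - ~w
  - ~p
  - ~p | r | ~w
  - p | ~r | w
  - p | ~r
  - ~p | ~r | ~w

w: False; r: False; p: False

Unit clause (~w) forces w = False.
Unit clause (~p) forces p = False.
In (p | ~r | w) only ~r is left, so r = False.
Check each clause:
  (~w): ~w holds.
  (~p): ~p holds.
  (~p | r | ~w): ~p holds.
  (p | ~r | w): ~r holds.
  (p | ~r): ~r holds.
  (~p | ~r | ~w): ~p holds.
All clauses satisfied.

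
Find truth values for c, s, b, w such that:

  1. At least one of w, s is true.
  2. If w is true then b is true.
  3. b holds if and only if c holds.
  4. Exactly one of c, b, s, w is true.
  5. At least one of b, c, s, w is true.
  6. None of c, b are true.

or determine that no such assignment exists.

c = False; s = True; b = False; w = False

  (1) {w, s}: 1 true — at least one ✓
  (2) w=F ⇒ b: vacuous ✓
  (3) b=F, c=F — same ✓
  (4) {c, b, s, w}: 1 true — exactly one ✓
  (5) {b, c, s, w}: 1 true — at least one ✓
  (6) {c, b}: 0 true — none ✓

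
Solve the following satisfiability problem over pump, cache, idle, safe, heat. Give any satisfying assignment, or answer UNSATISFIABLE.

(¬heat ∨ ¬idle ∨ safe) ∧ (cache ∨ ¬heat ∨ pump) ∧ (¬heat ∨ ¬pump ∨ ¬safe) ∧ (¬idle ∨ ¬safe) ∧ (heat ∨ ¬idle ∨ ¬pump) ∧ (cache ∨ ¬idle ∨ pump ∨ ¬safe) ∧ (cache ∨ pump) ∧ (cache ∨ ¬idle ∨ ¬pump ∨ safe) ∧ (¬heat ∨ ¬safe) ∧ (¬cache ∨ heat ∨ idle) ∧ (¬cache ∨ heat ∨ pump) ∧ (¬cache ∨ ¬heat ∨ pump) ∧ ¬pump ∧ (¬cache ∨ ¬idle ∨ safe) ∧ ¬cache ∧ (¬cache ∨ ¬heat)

Case pump = True:
  Clause (¬pump) is falsified — contradiction.
Case pump = False:
  (cache ∨ pump) forces cache = True.
  Clause (¬cache) is falsified — contradiction.
Both cases fail, so the formula is unsatisfiable.

No satisfying assignment exists.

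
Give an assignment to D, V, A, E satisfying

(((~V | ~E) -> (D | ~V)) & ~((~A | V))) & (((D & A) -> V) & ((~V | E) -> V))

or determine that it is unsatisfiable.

Case V = True: the conjunct ~((~A | V)) becomes ~((~A | True)) = False.
Case V = False: the conjunct (~V | E) -> V becomes (True | E) -> False = False.
Both cases fail — unsatisfiable.

No satisfying assignment exists.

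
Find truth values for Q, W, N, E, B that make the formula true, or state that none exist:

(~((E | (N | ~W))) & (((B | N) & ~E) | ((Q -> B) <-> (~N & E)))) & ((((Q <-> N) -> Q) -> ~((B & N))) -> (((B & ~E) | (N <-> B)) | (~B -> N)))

Q=F, W=T, N=F, E=F, B=T

  ~((E | (N | ~W))) & (((B | N) & ~E) | ((Q -> B) <-> (~N & E))) = True
    ~((E | (N | ~W))) = True
      E | (N | ~W) = False
        N | ~W = False
          ~W = False
    ((B | N) & ~E) | ((Q -> B) <-> (~N & E)) = True
      (B | N) & ~E = True
        B | N = True
        ~E = True
      (Q -> B) <-> (~N & E) = False
        Q -> B = True
        ~N & E = False
          ~N = True
  (((Q <-> N) -> Q) -> ~((B & N))) -> (((B & ~E) | (N <-> B)) | (~B -> N)) = True
    ((Q <-> N) -> Q) -> ~((B & N)) = True
      (Q <-> N) -> Q = False
        Q <-> N = True
      ~((B & N)) = True
        B & N = False
    ((B & ~E) | (N <-> B)) | (~B -> N) = True
      (B & ~E) | (N <-> B) = True
        B & ~E = True
          ~E = True
        N <-> B = False
      ~B -> N = True
        ~B = False
Both conjuncts True, so the formula holds.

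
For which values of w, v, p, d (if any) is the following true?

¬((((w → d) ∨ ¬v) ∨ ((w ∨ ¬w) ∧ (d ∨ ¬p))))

w: True, v: True, p: True, d: False

  ¬((((w → d) ∨ ¬v) ∨ ((w ∨ ¬w) ∧ (d ∨ ¬p)))) = True
    ((w → d) ∨ ¬v) ∨ ((w ∨ ¬w) ∧ (d ∨ ¬p)) = False
      (w → d) ∨ ¬v = False
        w → d = False
        ¬v = False
      (w ∨ ¬w) ∧ (d ∨ ¬p) = False
        w ∨ ¬w = True
          ¬w = False
        d ∨ ¬p = False
          ¬p = False
The formula evaluates to True.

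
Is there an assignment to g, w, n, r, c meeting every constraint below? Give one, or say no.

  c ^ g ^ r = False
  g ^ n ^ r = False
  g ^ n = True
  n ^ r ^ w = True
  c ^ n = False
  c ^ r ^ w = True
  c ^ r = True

g = True; w = False; n = False; r = True; c = False

c ^ g ^ r = F ^ T ^ T = False ✓
g ^ n ^ r = T ^ F ^ T = False ✓
g ^ n = T ^ F = True ✓
n ^ r ^ w = F ^ T ^ F = True ✓
c ^ n = F ^ F = False ✓
c ^ r ^ w = F ^ T ^ F = True ✓
c ^ r = F ^ T = True ✓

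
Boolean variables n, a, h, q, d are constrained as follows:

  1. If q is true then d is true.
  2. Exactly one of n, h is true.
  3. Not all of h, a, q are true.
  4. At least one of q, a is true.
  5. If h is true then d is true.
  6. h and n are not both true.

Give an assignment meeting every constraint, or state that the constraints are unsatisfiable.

n = False; a = True; h = True; q = False; d = True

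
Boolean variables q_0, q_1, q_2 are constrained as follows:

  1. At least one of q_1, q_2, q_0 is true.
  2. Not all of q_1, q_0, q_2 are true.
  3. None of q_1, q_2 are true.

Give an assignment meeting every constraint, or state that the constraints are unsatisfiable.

q_0=T, q_1=F, q_2=F

  (1) {q_1, q_2, q_0}: 1 true — at least one ✓
  (2) {q_1, q_0, q_2}: 1/3 true — not all ✓
  (3) {q_1, q_2}: 0 true — none ✓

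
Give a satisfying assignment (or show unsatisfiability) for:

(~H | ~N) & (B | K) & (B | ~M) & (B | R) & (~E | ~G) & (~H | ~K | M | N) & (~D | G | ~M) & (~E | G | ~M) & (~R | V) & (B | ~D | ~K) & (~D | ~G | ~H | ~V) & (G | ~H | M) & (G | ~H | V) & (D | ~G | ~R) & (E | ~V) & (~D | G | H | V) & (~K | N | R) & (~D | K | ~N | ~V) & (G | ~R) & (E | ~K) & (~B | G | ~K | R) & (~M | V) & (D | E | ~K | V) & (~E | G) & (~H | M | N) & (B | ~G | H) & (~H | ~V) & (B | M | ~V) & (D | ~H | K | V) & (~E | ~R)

Try V = True:
  (E | ~V) forces E = True.
  (~E | ~G) forces G = False.
  clause (~E | G) is falsified — backtrack.
So V = False.
  then (~R | V) forces R = False.
  then (~M | V) forces M = False.
  then (B | R) forces B = True.
Set G = False.
  then (G | ~H | M) forces H = False.
  then (~D | G | H | V) forces D = False.
  then (~B | G | ~K | R) forces K = False.
  then (~E | G) forces E = False.
Set N = False.
All clauses satisfied.

V: False; M: False; R: False; B: True; G: False; E: False; D: False; K: False; N: False; H: False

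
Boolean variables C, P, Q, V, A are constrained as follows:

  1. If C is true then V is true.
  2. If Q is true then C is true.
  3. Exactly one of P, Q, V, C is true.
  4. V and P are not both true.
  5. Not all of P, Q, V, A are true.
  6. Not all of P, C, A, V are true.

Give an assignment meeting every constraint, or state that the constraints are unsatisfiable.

C: False, P: False, Q: False, V: True, A: True

  (1) C=F ⇒ V: vacuous ✓
  (2) Q=F ⇒ C: vacuous ✓
  (3) {P, Q, V, C}: 1 true — exactly one ✓
  (4) V=T, P=F — not both ✓
  (5) {P, Q, V, A}: 2/4 true — not all ✓
  (6) {P, C, A, V}: 2/4 true — not all ✓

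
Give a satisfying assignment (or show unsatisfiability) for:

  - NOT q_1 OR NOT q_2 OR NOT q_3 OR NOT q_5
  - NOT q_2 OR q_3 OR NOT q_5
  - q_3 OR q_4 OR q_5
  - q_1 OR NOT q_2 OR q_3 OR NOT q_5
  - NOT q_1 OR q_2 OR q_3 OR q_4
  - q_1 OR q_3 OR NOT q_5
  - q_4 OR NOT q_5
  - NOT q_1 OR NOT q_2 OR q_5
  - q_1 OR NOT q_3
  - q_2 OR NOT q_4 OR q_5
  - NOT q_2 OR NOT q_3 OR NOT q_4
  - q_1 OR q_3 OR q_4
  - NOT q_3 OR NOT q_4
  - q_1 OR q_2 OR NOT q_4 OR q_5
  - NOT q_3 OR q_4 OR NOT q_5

Set q_1 = False.
  then (q_1 OR NOT q_3) forces q_3 = False.
  then (q_1 OR q_3 OR q_4) forces q_4 = True.
  then (q_1 OR q_3 OR NOT q_5) forces q_5 = False.
  then (q_2 OR NOT q_4 OR q_5) forces q_2 = True.
All clauses satisfied.

q_1 = False, q_2 = True, q_3 = False, q_4 = True, q_5 = False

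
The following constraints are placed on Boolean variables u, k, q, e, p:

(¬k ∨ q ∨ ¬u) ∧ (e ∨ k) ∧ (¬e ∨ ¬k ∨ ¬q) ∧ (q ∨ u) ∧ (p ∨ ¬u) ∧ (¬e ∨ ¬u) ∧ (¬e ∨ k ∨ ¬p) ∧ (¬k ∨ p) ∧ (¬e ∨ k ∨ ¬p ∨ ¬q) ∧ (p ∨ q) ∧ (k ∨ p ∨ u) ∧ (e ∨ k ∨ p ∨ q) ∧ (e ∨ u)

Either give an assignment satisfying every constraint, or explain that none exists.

Try u = False:
  (q ∨ u) forces q = True.
  (e ∨ u) forces e = True.
  (¬e ∨ ¬k ∨ ¬q) forces k = False.
  (¬e ∨ k ∨ ¬p) forces p = False.
  clause (k ∨ p ∨ u) is falsified — backtrack.
So u = True.
  then (p ∨ ¬u) forces p = True.
  then (¬e ∨ ¬u) forces e = False.
  then (e ∨ k) forces k = True.
  then (¬k ∨ q ∨ ¬u) forces q = True.
All clauses satisfied.

u: True, k: True, q: True, e: False, p: True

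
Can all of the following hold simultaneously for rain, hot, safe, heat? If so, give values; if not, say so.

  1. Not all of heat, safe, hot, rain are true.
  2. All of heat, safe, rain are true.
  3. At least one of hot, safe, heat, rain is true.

rain=T, hot=F, safe=T, heat=T

  (1) {heat, safe, hot, rain}: 3/4 true — not all ✓
  (2) {heat, safe, rain}: all 3 true ✓
  (3) {hot, safe, heat, rain}: 3 true — at least one ✓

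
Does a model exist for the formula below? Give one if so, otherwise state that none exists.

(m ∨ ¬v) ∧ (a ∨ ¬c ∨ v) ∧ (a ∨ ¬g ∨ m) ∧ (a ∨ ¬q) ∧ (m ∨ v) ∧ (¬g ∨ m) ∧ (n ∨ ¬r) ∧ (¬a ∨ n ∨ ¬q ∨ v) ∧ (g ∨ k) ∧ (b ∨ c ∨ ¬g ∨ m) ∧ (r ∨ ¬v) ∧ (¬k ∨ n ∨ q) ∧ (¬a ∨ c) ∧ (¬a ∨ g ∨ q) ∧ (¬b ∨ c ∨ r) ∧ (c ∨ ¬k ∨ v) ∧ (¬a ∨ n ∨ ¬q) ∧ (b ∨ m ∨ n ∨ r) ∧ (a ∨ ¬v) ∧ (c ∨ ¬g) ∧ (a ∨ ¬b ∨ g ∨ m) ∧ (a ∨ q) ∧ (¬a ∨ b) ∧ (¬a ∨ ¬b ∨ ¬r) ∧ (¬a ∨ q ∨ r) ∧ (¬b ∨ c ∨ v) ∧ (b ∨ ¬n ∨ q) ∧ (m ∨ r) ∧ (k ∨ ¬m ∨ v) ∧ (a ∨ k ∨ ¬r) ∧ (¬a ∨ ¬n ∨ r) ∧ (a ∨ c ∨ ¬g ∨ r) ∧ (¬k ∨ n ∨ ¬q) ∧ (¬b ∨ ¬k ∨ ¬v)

Unsatisfiable

Case a = True:
  (¬a ∨ c) forces c = True.
  (¬a ∨ b) forces b = True.
  (¬a ∨ ¬b ∨ ¬r) forces r = False.
  (r ∨ ¬v) forces v = False.
  (m ∨ v) forces m = True.
  (¬a ∨ q ∨ r) forces q = True.
  (¬a ∨ n ∨ ¬q ∨ v) forces n = True.
  Clause (¬a ∨ ¬n ∨ r) is falsified — contradiction.
Case a = False:
  (a ∨ ¬q) forces q = False.
  Clause (a ∨ q) is falsified — contradiction.
Both cases fail, so the formula is unsatisfiable.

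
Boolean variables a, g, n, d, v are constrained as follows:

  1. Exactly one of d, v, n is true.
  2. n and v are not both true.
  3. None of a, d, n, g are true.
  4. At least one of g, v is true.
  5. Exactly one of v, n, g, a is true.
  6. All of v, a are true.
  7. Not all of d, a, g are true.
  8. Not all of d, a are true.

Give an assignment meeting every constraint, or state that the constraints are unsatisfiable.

Case a = True:
  Constraint (3) is violated (a=T) — contradiction.
Case a = False:
  Constraint (6) is violated (a=F) — contradiction.
Both cases fail — unsatisfiable.

UNSATISFIABLE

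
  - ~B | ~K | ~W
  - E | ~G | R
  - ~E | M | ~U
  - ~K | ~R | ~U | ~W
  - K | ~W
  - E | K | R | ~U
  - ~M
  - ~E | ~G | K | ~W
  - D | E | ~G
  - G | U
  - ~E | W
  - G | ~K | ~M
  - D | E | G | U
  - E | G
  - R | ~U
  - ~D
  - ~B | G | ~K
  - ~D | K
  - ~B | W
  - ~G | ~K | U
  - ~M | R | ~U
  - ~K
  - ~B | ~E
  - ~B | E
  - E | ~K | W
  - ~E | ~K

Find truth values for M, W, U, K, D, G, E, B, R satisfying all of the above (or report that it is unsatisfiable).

Case M = True:
  Clause (~M) is falsified — contradiction.
Case M = False:
  (~D) forces D = False.
  (~K) forces K = False.
  (K | ~W) forces W = False.
  (~E | W) forces E = False.
  (D | E | ~G) forces G = False.
  Clause (E | G) is falsified — contradiction.
Both cases fail, so the formula is unsatisfiable.

Unsatisfiable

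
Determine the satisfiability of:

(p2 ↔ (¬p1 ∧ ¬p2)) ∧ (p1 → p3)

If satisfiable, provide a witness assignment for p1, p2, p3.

p1: True; p2: False; p3: True

  p2 ↔ (¬p1 ∧ ¬p2) = True
    ¬p1 ∧ ¬p2 = False
      ¬p1 = False
      ¬p2 = True
  p1 → p3 = True
Both conjuncts True, so the formula holds.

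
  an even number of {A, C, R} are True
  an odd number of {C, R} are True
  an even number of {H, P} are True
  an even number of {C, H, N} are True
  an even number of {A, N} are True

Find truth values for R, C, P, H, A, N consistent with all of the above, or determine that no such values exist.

R = False; C = True; P = False; H = False; A = True; N = True

{A, C, R}: 2 true → even ✓
{C, R}: 1 true → odd ✓
{H, P}: 0 true → even ✓
{C, H, N}: 2 true → even ✓
{A, N}: 2 true → even ✓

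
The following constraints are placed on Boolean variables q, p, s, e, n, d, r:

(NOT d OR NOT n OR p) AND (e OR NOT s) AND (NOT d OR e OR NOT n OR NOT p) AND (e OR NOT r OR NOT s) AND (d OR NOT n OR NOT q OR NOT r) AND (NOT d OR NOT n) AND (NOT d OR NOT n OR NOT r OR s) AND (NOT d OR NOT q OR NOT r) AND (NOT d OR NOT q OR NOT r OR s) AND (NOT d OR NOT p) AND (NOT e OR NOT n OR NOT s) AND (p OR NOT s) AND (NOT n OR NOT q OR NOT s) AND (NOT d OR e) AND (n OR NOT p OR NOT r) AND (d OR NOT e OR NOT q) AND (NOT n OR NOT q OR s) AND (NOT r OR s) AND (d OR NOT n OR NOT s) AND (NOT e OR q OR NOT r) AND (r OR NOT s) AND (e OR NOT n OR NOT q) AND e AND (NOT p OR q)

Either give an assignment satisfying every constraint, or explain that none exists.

q = False, p = False, s = False, e = True, n = True, d = False, r = False

Unit clause (e) forces e = True.
Set q = False.
  then (NOT e OR q OR NOT r) forces r = False.
  then (r OR NOT s) forces s = False.
  then (NOT p OR q) forces p = False.
Set n = True.
  then (NOT d OR NOT n OR p) forces d = False.
All clauses satisfied.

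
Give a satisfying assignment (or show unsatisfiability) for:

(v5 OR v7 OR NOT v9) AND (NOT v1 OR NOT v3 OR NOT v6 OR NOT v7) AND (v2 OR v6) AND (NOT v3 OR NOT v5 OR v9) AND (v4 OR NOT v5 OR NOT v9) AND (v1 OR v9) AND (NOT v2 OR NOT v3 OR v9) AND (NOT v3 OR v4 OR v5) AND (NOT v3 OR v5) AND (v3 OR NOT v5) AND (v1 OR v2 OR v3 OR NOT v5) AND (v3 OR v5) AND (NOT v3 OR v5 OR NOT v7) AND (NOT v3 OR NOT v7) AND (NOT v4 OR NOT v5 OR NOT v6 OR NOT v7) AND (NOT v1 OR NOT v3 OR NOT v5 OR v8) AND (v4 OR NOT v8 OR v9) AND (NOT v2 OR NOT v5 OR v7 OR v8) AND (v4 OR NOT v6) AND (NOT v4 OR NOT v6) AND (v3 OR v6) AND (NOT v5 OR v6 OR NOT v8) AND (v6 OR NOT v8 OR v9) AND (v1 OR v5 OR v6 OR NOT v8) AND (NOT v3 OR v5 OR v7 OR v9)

Case v3 = True:
  (NOT v3 OR v5) forces v5 = True.
  (NOT v3 OR NOT v5 OR v9) forces v9 = True.
  (v4 OR NOT v5 OR NOT v9) forces v4 = True.
  (NOT v3 OR NOT v7) forces v7 = False.
  (NOT v4 OR NOT v6) forces v6 = False.
  (v2 OR v6) forces v2 = True.
  (NOT v2 OR NOT v5 OR v7 OR v8) forces v8 = True.
  Clause (NOT v5 OR v6 OR NOT v8) is falsified — contradiction.
Case v3 = False:
  (v3 OR NOT v5) forces v5 = False.
  Clause (v3 OR v5) is falsified — contradiction.
Both cases fail, so the formula is unsatisfiable.

Unsatisfiable — no assignment works.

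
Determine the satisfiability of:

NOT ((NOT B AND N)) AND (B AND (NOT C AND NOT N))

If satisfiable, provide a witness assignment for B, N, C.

B = True, N = False, C = False

  NOT ((NOT B AND N)) = True
    NOT B AND N = False
      NOT B = False
  B AND (NOT C AND NOT N) = True
    NOT C AND NOT N = True
      NOT C = True
      NOT N = True
Both conjuncts True, so the formula holds.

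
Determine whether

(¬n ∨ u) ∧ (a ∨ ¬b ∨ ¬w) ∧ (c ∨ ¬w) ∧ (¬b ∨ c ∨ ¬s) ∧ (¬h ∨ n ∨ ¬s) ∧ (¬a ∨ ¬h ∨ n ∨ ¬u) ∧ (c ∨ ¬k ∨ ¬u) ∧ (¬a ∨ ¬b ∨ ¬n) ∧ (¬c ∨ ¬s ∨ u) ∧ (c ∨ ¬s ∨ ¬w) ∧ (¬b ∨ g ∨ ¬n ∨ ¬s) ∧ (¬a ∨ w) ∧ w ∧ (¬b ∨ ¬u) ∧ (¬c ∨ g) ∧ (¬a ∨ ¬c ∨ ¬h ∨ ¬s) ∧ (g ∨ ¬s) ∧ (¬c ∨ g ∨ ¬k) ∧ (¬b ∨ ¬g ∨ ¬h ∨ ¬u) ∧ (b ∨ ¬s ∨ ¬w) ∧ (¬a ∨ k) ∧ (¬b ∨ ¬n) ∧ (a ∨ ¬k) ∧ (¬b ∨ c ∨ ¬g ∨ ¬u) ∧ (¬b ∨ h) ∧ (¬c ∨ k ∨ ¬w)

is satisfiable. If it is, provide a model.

Unit clause (w) forces w = True.
In (c ∨ ¬w) only c is left, so c = True.
In (¬c ∨ g) only g is left, so g = True.
In (¬c ∨ k ∨ ¬w) only k is left, so k = True.
In (a ∨ ¬k) only a is left, so a = True.
Set u = True.
  then (¬b ∨ ¬u) forces b = False.
  then (b ∨ ¬s ∨ ¬w) forces s = False.
Set n = True.
Set h = True.
All clauses satisfied.

u: True, s: False, n: True, c: True, a: True, b: False, w: True, k: True, h: True, g: True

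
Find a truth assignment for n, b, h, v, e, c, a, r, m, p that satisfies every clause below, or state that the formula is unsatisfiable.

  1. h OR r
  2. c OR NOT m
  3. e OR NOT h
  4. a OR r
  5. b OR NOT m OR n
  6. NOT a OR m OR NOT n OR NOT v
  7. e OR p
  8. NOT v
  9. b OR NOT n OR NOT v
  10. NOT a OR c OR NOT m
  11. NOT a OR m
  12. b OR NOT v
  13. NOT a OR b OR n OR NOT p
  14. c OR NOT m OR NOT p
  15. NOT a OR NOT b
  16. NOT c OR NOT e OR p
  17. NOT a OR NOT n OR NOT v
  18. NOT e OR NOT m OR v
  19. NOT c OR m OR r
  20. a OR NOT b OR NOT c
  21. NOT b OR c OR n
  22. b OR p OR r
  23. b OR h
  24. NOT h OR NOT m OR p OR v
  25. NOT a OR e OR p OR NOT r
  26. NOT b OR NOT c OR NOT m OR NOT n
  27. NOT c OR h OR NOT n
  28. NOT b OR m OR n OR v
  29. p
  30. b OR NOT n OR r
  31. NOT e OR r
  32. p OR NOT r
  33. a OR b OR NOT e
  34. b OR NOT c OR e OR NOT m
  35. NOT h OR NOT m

n = True, b = True, h = True, v = False, e = True, c = False, a = False, r = True, m = False, p = True

Unit clause (NOT v) forces v = False.
Unit clause (p) forces p = True.
Set n = True.
Set b = True.
  then (NOT a OR NOT b) forces a = False.
  then (a OR NOT b OR NOT c) forces c = False.
  then (c OR NOT m) forces m = False.
  then (a OR r) forces r = True.
Set h = True.
  then (e OR NOT h) forces e = True.
All clauses satisfied.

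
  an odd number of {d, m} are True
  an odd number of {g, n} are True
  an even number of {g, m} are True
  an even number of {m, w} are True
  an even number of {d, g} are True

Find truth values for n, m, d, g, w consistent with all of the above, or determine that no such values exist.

The formula is unsatisfiable.

Adding constraints 1, 3, 5 mod 2: every variable appears an even number of times on the left, so the left side is 0.
But the right sides sum to 1 (mod 2). 0 ≠ 1 — the system is inconsistent.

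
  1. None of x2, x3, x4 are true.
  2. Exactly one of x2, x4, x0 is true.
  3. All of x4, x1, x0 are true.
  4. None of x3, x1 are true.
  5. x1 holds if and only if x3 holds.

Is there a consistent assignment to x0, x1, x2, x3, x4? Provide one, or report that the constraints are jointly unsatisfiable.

The formula is unsatisfiable.

Case x1 = True:
  Constraint (4) is violated (x1=T) — contradiction.
Case x1 = False:
  Constraint (3) is violated (x1=F) — contradiction.
Both cases fail — unsatisfiable.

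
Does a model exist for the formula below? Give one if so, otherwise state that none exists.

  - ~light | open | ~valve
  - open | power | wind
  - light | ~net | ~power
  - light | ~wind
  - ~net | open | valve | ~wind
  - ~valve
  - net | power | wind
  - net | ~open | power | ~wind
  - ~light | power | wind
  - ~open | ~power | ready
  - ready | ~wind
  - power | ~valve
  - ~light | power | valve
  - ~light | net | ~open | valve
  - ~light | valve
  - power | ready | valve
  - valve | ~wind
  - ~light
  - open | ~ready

Unit clause (~valve) forces valve = False.
In (~light | valve) only ~light is left, so light = False.
In (valve | ~wind) only ~wind is left, so wind = False.
Set open = False.
  then (open | power | wind) forces power = True.
  then (light | ~net | ~power) forces net = False.
  then (open | ~ready) forces ready = False.
All clauses satisfied.

open=F; wind=F; light=F; net=F; ready=F; valve=F; power=T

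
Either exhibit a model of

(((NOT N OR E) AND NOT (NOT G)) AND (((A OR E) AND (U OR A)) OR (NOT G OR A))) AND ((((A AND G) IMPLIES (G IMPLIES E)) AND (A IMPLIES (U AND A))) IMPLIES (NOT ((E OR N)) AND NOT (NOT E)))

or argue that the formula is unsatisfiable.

U=F, G=T, A=T, E=T, N=T

  ((NOT N OR E) AND NOT (NOT G)) AND (((A OR E) AND (U OR A)) OR (NOT G OR A)) = True
    (NOT N OR E) AND NOT (NOT G) = True
      NOT N OR E = True
        NOT N = False
      NOT (NOT G) = True
        NOT G = False
    ((A OR E) AND (U OR A)) OR (NOT G OR A) = True
      (A OR E) AND (U OR A) = True
        A OR E = True
        U OR A = True
      NOT G OR A = True
        NOT G = False
  (((A AND G) IMPLIES (G IMPLIES E)) AND (A IMPLIES (U AND A))) IMPLIES (NOT ((E OR N)) AND NOT (NOT E)) = True
    ((A AND G) IMPLIES (G IMPLIES E)) AND (A IMPLIES (U AND A)) = False
      (A AND G) IMPLIES (G IMPLIES E) = True
        A AND G = True
        G IMPLIES E = True
      A IMPLIES (U AND A) = False
        U AND A = False
    NOT ((E OR N)) AND NOT (NOT E) = False
      NOT ((E OR N)) = False
        E OR N = True
      NOT (NOT E) = True
        NOT E = False
Both conjuncts True, so the formula holds.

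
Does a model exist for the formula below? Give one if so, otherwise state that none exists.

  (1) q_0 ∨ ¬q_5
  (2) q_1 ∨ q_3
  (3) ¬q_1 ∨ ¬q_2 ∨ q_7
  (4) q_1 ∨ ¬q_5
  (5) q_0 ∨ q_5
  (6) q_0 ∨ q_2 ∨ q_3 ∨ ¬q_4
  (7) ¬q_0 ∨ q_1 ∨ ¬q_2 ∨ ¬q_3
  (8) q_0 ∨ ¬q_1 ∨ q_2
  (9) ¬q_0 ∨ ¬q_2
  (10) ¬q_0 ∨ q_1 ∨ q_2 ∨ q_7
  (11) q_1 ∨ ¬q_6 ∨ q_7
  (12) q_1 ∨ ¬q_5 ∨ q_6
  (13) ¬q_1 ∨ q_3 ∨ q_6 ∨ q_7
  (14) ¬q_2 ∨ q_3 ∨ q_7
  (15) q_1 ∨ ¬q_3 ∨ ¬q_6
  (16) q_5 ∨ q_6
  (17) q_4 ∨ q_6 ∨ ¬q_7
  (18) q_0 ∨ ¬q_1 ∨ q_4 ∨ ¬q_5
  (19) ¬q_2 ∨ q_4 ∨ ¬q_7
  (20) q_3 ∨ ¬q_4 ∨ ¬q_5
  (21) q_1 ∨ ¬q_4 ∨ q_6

Try q_0 = False:
  (q_0 ∨ ¬q_5) forces q_5 = False.
  clause (q_0 ∨ q_5) is falsified — backtrack.
So q_0 = True.
  then (¬q_0 ∨ ¬q_2) forces q_2 = False.
Set q_1 = True.
Set q_3 = True.
Set q_4 = False.
Set q_5 = True.
Set q_6 = False.
  then (q_4 ∨ q_6 ∨ ¬q_7) forces q_7 = False.
All clauses satisfied.

q_0: True; q_1: True; q_2: False; q_3: True; q_4: False; q_5: True; q_6: False; q_7: False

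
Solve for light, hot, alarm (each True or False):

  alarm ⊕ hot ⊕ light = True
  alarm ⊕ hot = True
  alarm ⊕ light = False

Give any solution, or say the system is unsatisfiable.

light=F, hot=T, alarm=F

alarm ⊕ hot ⊕ light = F ⊕ T ⊕ F = True ✓
alarm ⊕ hot = F ⊕ T = True ✓
alarm ⊕ light = F ⊕ F = False ✓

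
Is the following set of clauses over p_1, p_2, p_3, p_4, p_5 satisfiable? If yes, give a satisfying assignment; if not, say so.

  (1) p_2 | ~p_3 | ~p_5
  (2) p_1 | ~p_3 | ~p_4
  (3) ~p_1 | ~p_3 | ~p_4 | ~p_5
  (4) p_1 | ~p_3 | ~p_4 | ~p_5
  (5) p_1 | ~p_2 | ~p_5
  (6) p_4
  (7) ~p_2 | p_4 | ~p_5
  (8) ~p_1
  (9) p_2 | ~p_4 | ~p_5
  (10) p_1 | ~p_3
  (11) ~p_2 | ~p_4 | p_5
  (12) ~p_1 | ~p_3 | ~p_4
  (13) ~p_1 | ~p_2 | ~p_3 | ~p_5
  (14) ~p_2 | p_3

p_1=F, p_2=F, p_3=F, p_4=T, p_5=F

Unit clause (p_4) forces p_4 = True.
Unit clause (~p_1) forces p_1 = False.
In (p_1 | ~p_3) only ~p_3 is left, so p_3 = False.
In (~p_2 | p_3) only ~p_2 is left, so p_2 = False.
In (p_2 | ~p_4 | ~p_5) only ~p_5 is left, so p_5 = False.
All clauses satisfied.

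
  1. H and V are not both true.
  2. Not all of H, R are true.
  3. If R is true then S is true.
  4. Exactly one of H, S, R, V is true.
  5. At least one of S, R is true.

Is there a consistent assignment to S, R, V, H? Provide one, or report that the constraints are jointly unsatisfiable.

S: True, R: False, V: False, H: False

  (1) H=F, V=F — not both ✓
  (2) {H, R}: 0/2 true — not all ✓
  (3) R=F ⇒ S: vacuous ✓
  (4) {H, S, R, V}: 1 true — exactly one ✓
  (5) {S, R}: 1 true — at least one ✓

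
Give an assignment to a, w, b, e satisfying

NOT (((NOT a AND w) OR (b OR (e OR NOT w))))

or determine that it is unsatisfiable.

a=T, w=T, b=F, e=F

  NOT (((NOT a AND w) OR (b OR (e OR NOT w)))) = True
    (NOT a AND w) OR (b OR (e OR NOT w)) = False
      NOT a AND w = False
        NOT a = False
      b OR (e OR NOT w) = False
        e OR NOT w = False
          NOT w = False
The formula evaluates to True.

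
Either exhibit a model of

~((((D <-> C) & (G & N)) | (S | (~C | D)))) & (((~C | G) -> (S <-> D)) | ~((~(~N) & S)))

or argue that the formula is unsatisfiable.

N = True; G = False; D = False; C = True; S = False

  ~((((D <-> C) & (G & N)) | (S | (~C | D)))) = True
    ((D <-> C) & (G & N)) | (S | (~C | D)) = False
      (D <-> C) & (G & N) = False
        D <-> C = False
        G & N = False
      S | (~C | D) = False
        ~C | D = False
          ~C = False
  ((~C | G) -> (S <-> D)) | ~((~(~N) & S)) = True
    (~C | G) -> (S <-> D) = True
      ~C | G = False
        ~C = False
      S <-> D = True
    ~((~(~N) & S)) = True
      ~(~N) & S = False
        ~(~N) = True
          ~N = False
Both conjuncts True, so the formula holds.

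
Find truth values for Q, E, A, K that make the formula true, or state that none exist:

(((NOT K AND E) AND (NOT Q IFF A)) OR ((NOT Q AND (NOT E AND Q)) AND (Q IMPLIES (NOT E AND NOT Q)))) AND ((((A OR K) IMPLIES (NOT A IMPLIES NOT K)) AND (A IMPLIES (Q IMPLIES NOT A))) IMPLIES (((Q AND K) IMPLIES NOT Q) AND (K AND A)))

The formula is unsatisfiable.

Case Q = True: the formula simplifies to ((NOT K AND E) AND NOT A) AND ((((A OR K) IMPLIES (NOT A IMPLIES NOT K)) AND (A IMPLIES NOT A)) IMPLIES (NOT K AND (K AND A))).
  A = True: the conjunct NOT A is False.
  A = False: simplifies to (NOT K AND E) AND NOT ((K IMPLIES NOT K)).
    K = True: the conjunct NOT K is False.
    K = False: the conjunct NOT ((K IMPLIES NOT K)) becomes NOT ((False IMPLIES True)) = False.
Case Q = False: the formula simplifies to ((NOT K AND E) AND A) AND (((A OR K) IMPLIES (NOT A IMPLIES NOT K)) IMPLIES (K AND A)).
  K = True: the conjunct NOT K is False.
  K = False: the conjunct ((A OR K) IMPLIES (NOT A IMPLIES NOT K)) IMPLIES (K AND A) becomes (A IMPLIES True) IMPLIES (False AND A) = False.
Both cases fail — unsatisfiable.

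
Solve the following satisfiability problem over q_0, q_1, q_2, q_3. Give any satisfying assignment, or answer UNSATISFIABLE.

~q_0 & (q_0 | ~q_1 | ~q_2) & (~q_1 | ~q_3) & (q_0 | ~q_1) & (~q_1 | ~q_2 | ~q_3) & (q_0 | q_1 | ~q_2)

q_0: False, q_1: False, q_2: False, q_3: False

Unit clause (~q_0) forces q_0 = False.
In (q_0 | ~q_1) only ~q_1 is left, so q_1 = False.
In (q_0 | q_1 | ~q_2) only ~q_2 is left, so q_2 = False.
Set q_3 = False.
All clauses satisfied.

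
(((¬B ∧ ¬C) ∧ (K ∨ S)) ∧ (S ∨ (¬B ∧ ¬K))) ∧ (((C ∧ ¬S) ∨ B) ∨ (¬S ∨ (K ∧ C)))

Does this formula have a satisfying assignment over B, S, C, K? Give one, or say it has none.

Case C = True: the conjunct ¬C is False.
Case C = False: the formula simplifies to ((¬B ∧ (K ∨ S)) ∧ (S ∨ (¬B ∧ ¬K))) ∧ (B ∨ ¬S).
  B = True: the conjunct ¬B is False.
  B = False: simplifies to ((K ∨ S) ∧ (S ∨ ¬K)) ∧ ¬S.
    S = True: the conjunct ¬S is False.
    S = False: simplifies to K ∧ ¬K.
      K = True: the conjunct ¬K is False.
      K = False: the conjunct K is False.
Both cases fail — unsatisfiable.

UNSATISFIABLE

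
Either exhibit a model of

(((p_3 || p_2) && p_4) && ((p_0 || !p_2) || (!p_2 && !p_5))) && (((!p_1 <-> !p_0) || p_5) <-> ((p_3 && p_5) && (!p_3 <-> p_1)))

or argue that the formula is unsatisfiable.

p_0 = False, p_1 = False, p_2 = False, p_3 = True, p_4 = True, p_5 = True

  ((p_3 || p_2) && p_4) && ((p_0 || !p_2) || (!p_2 && !p_5)) = True
    (p_3 || p_2) && p_4 = True
      p_3 || p_2 = True
    (p_0 || !p_2) || (!p_2 && !p_5) = True
      p_0 || !p_2 = True
        !p_2 = True
      !p_2 && !p_5 = False
        !p_2 = True
        !p_5 = False
  ((!p_1 <-> !p_0) || p_5) <-> ((p_3 && p_5) && (!p_3 <-> p_1)) = True
    (!p_1 <-> !p_0) || p_5 = True
      !p_1 <-> !p_0 = True
        !p_1 = True
        !p_0 = True
    (p_3 && p_5) && (!p_3 <-> p_1) = True
      p_3 && p_5 = True
      !p_3 <-> p_1 = True
        !p_3 = False
Both conjuncts True, so the formula holds.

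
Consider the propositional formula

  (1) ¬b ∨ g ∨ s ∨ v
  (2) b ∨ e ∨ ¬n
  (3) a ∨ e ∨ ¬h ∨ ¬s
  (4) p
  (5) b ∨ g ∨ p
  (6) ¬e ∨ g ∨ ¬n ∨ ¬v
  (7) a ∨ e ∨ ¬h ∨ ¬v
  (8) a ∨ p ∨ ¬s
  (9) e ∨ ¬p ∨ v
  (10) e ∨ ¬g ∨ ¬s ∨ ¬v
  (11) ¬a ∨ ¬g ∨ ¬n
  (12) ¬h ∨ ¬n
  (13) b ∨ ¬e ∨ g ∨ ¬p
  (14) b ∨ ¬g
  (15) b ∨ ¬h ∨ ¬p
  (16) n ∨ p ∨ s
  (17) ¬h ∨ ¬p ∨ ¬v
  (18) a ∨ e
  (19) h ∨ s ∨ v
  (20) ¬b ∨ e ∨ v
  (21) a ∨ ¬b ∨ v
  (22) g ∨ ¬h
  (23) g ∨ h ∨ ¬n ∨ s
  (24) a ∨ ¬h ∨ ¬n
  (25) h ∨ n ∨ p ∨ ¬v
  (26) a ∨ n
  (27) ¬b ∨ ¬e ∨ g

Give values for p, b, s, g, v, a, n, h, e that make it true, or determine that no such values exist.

p = True, b = True, s = False, g = False, v = True, a = True, n = False, h = False, e = False

Unit clause (p) forces p = True.
Set b = True.
Set s = False.
Set g = False.
  then (¬b ∨ g ∨ s ∨ v) forces v = True.
  then (¬h ∨ ¬p ∨ ¬v) forces h = False.
  then (g ∨ h ∨ ¬n ∨ s) forces n = False.
  then (a ∨ n) forces a = True.
  then (¬b ∨ ¬e ∨ g) forces e = False.
All clauses satisfied.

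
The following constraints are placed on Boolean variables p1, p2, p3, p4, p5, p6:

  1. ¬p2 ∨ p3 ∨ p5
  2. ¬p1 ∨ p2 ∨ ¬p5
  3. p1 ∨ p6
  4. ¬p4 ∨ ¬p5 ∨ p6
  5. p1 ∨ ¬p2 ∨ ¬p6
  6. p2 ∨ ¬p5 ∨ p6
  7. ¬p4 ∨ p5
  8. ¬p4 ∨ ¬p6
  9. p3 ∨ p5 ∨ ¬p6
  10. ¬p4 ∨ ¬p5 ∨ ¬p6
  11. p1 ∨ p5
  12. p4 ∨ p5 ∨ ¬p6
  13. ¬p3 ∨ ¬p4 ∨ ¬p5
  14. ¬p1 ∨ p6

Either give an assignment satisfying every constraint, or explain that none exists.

Set p1 = True.
  then (¬p1 ∨ p6) forces p6 = True.
  then (¬p4 ∨ ¬p6) forces p4 = False.
  then (p4 ∨ p5 ∨ ¬p6) forces p5 = True.
  then (¬p1 ∨ p2 ∨ ¬p5) forces p2 = True.
Set p3 = True.
All clauses satisfied.

p1 = True, p2 = True, p3 = True, p4 = False, p5 = True, p6 = True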